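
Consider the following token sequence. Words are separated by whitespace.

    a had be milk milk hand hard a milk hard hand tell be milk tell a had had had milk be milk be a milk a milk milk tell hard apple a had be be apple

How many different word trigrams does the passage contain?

33

36 tokens → 34 trigram windows in total.
Repeated trigrams (each contributes count−1 duplicates):
  a had be: 2
1 duplicate windows → 34 − 1 = 33 distinct.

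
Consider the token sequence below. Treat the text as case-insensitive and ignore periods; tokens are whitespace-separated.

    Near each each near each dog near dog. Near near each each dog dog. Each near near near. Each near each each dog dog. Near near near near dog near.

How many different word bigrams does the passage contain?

9

30 tokens → 29 bigram windows in total.
Repeated bigrams (each contributes count−1 duplicates):
  near near: 6
  near each: 5
  dog near: 4
  each dog: 3
  each each: 3
  each near: 3
  dog dog: 2
  near dog: 2
20 duplicate windows → 29 − 20 = 9 distinct.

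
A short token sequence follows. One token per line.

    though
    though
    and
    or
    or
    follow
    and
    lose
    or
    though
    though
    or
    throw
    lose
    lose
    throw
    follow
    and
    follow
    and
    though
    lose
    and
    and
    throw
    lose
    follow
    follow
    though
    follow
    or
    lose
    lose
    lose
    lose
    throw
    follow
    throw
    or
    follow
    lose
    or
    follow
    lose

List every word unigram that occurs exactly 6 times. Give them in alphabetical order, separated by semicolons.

and; though

Unigram counts meeting the condition (exactly 6 times):
  and: 6
  though: 6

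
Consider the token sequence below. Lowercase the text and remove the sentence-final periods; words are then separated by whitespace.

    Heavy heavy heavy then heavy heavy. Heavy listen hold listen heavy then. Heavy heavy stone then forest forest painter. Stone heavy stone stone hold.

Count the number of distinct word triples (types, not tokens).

19

24 tokens → 22 trigram windows in total.
Repeated trigrams (each contributes count−1 duplicates):
  heavy heavy heavy: 2
  heavy then heavy: 2
  then heavy heavy: 2
3 duplicate windows → 22 − 3 = 19 distinct.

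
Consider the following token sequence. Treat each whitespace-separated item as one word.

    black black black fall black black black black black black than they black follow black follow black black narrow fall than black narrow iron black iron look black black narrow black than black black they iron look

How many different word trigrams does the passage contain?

29

37 tokens → 35 trigram windows in total.
Repeated trigrams (each contributes count−1 duplicates):
  black black black: 5
  black black narrow: 2
  black follow black: 2
6 duplicate windows → 35 − 6 = 29 distinct.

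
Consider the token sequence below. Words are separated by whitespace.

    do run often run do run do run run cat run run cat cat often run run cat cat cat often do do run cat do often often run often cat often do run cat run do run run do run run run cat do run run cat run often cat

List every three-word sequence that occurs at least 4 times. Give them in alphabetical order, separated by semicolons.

do run run; run do run; run run cat

Trigram counts meeting the condition (at least 4 times):
  do run run: 4
  run do run: 4
  run run cat: 5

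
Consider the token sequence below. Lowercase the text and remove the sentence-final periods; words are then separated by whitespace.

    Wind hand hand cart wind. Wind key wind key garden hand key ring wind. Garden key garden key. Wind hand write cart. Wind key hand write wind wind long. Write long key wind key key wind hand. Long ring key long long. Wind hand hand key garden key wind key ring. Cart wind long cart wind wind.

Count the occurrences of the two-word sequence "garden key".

3

Scanning the 56 overlapping bigram windows for "garden key":
  position 15–16: garden key
  position 17–18: garden key
  position 47–48: garden key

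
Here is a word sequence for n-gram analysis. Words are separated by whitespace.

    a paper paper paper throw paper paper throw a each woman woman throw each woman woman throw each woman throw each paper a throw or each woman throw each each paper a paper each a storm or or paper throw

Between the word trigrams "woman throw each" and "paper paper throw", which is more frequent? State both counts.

"woman throw each": 4 occurrences
"paper paper throw": 2 occurrences

"woman throw each" (4 vs 2)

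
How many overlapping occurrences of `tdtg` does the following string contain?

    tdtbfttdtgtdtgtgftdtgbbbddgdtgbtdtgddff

4

Sliding a length-4 window over the 39 characters (36 positions):
  position 7–10: tdtg
  position 11–14: tdtg
  position 18–21: tdtg
  position 32–35: tdtg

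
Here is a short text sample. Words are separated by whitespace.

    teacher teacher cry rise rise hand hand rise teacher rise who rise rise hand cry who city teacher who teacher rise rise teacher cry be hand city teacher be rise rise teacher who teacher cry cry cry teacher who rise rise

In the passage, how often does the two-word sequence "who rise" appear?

2

Scanning the 40 overlapping bigram windows for "who rise":
  position 11–12: who rise
  position 39–40: who rise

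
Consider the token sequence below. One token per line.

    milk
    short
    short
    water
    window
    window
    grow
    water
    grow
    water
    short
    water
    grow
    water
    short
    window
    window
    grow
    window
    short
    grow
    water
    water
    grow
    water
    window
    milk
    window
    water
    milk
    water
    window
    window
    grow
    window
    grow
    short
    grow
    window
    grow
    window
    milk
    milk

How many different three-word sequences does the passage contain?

32

43 tokens → 41 trigram windows in total.
Repeated trigrams (each contributes count−1 duplicates):
  water grow water: 3
  window grow window: 3
  window window grow: 3
  grow water short: 2
  grow window grow: 2
  water window window: 2
9 duplicate windows → 41 − 9 = 32 distinct.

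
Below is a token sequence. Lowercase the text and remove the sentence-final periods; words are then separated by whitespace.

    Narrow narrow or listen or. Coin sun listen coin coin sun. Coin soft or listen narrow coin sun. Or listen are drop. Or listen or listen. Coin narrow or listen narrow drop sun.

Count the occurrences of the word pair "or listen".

Scanning the 32 overlapping bigram windows for "or listen":
  position 3–4: or listen
  position 14–15: or listen
  position 19–20: or listen
  position 23–24: or listen
  position 25–26: or listen
  position 29–30: or listen

6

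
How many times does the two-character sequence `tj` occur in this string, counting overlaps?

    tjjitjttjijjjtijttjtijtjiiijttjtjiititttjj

8

Sliding a length-2 window over the 42 characters (41 positions):
  position 1–2: tj
  position 5–6: tj
  position 8–9: tj
  position 18–19: tj
  position 23–24: tj
  position 30–31: tj
  position 32–33: tj
  position 40–41: tj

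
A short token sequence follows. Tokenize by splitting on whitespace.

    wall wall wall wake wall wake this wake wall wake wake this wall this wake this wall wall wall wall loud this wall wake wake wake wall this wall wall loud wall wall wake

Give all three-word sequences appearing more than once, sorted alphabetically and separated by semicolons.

this wall wall; wake this wall; wake wall wake; wall wake wake; wall wall loud; wall wall wake; wall wall wall

Trigram counts meeting the condition (more than once):
  this wall wall: 2
  wake this wall: 2
  wake wall wake: 2
  wall wake wake: 2
  wall wall loud: 2
  wall wall wake: 2
  wall wall wall: 3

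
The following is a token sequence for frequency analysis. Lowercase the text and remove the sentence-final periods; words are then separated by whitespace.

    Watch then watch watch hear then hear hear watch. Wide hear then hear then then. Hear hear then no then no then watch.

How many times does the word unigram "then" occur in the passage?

Scanning the 23 tokens for "then":
  position 2: then
  position 6: then
  position 12: then
  position 14: then
  position 15: then
  position 18: then
  position 20: then
  position 22: then

8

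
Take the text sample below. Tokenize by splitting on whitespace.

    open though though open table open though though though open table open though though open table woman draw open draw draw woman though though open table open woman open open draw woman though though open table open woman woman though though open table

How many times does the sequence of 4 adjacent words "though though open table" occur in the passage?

Scanning the 40 overlapping 4-gram windows for "though though open table":
  position 2–5: though though open table
  position 8–11: though though open table
  position 13–16: though though open table
  position 23–26: though though open table
  position 33–36: though though open table
  position 40–43: though though open table

6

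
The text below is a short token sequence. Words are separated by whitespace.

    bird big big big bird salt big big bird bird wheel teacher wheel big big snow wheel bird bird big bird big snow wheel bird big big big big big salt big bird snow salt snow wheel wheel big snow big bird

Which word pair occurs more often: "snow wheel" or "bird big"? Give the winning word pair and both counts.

"bird big" (4 vs 3)

"snow wheel": 3 occurrences
"bird big": 4 occurrences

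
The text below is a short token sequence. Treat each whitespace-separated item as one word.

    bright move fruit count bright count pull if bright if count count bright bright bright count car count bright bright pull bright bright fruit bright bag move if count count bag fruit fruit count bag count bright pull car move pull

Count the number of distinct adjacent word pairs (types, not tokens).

41 tokens → 40 bigram windows in total.
Repeated bigrams (each contributes count−1 duplicates):
  bright bright: 4
  count bright: 4
  bright count: 2
  bright pull: 2
  count bag: 2
  count count: 2
  fruit count: 2
  if count: 2
12 duplicate windows → 40 − 12 = 28 distinct.

28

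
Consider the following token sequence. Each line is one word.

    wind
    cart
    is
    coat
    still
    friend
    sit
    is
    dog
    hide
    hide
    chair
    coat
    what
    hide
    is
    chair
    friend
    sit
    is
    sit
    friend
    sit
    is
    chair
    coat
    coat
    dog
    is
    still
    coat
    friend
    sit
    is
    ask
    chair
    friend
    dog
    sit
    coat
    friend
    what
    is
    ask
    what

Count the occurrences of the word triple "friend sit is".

4

Scanning the 43 overlapping trigram windows for "friend sit is":
  position 6–8: friend sit is
  position 18–20: friend sit is
  position 22–24: friend sit is
  position 32–34: friend sit is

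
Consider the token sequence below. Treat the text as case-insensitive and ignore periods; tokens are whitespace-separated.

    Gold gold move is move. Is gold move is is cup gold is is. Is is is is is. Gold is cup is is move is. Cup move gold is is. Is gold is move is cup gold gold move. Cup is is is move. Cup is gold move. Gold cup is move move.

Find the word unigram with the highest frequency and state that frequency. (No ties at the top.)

Unigram frequencies (highest first):
  is: 25
  gold: 11
  move: 11
  cup: 7

"is", 25 times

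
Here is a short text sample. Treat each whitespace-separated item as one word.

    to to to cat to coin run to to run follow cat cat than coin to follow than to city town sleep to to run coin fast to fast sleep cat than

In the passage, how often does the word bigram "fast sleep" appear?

1

Scanning the 31 overlapping bigram windows for "fast sleep":
  position 29–30: fast sleep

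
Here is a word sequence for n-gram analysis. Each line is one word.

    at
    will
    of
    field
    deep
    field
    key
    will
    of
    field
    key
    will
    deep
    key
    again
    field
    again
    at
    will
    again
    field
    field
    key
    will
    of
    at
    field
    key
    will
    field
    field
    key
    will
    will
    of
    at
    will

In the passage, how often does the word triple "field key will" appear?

5

Scanning the 35 overlapping trigram windows for "field key will":
  position 6–8: field key will
  position 10–12: field key will
  position 22–24: field key will
  position 27–29: field key will
  position 31–33: field key will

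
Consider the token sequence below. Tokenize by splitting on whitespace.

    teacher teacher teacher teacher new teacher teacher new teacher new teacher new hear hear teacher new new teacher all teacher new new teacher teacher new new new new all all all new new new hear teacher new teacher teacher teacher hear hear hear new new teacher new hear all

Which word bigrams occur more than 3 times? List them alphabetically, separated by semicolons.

Bigram counts meeting the condition (more than 3 times):
  new new: 8
  new teacher: 7
  teacher new: 9
  teacher teacher: 7

new new; new teacher; teacher new; teacher teacher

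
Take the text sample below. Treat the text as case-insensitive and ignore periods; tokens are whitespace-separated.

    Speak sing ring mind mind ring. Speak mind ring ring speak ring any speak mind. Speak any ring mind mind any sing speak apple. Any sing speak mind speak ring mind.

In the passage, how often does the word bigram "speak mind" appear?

Scanning the 30 overlapping bigram windows for "speak mind":
  position 7–8: speak mind
  position 14–15: speak mind
  position 27–28: speak mind

3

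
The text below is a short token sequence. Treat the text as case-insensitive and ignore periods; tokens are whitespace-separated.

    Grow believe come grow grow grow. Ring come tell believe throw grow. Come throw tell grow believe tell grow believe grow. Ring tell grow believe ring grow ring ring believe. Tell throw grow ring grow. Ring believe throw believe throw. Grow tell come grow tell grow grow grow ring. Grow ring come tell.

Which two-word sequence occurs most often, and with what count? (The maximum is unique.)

Bigram frequencies (highest first):
  grow ring: 7
  grow believe: 4
  grow grow: 4
  tell grow: 4
  believe throw: 3
  throw grow: 3
  … (19 more, each ≤ 3)

"grow ring", 7 times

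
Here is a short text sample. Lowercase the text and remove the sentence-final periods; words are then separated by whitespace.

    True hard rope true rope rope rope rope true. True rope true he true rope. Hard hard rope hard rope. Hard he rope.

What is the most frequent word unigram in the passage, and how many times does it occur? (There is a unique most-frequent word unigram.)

Unigram frequencies (highest first):
  rope: 10
  true: 6
  hard: 5
  he: 2

"rope", 10 times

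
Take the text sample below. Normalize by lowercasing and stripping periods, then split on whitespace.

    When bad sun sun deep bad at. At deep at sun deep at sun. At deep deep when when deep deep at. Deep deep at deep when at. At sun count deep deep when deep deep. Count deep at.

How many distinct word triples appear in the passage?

39 tokens → 37 trigram windows in total.
Repeated trigrams (each contributes count−1 duplicates):
  at deep deep: 2
  deep at deep: 2
  deep at sun: 2
  deep deep at: 2
  deep deep when: 2
  when deep deep: 2
6 duplicate windows → 37 − 6 = 31 distinct.

31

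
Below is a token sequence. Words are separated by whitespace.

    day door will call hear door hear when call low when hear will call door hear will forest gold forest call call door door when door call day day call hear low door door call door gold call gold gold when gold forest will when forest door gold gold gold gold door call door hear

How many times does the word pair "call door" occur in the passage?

4

Scanning the 54 overlapping bigram windows for "call door":
  position 14–15: call door
  position 22–23: call door
  position 35–36: call door
  position 53–54: call door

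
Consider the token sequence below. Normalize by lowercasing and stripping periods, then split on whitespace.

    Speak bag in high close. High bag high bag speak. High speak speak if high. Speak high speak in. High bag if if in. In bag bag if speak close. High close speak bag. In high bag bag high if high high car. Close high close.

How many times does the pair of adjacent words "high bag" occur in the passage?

4

Scanning the 45 overlapping bigram windows for "high bag":
  position 6–7: high bag
  position 8–9: high bag
  position 20–21: high bag
  position 36–37: high bag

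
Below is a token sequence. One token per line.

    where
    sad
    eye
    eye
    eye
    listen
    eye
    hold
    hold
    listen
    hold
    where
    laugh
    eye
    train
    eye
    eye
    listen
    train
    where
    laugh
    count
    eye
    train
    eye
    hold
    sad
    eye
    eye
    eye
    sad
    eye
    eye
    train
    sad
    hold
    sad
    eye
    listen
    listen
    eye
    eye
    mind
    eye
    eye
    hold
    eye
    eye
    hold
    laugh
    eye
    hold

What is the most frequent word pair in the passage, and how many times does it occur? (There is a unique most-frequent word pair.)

"eye eye", 9 times

Bigram frequencies (highest first):
  eye eye: 9
  eye hold: 5
  sad eye: 4
  eye listen: 3
  eye train: 3
  listen eye: 2
  … (21 more, each ≤ 2)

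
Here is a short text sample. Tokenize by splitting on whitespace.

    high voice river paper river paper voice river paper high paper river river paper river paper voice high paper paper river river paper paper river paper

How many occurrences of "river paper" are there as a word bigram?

7

Scanning the 25 overlapping bigram windows for "river paper":
  position 3–4: river paper
  position 5–6: river paper
  position 8–9: river paper
  position 13–14: river paper
  position 15–16: river paper
  position 22–23: river paper
  position 25–26: river paper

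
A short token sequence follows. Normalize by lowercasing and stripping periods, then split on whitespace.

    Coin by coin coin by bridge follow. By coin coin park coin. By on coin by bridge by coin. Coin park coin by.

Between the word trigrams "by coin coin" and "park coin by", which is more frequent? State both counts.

"by coin coin" (3 vs 2)

"by coin coin": 3 occurrences
"park coin by": 2 occurrences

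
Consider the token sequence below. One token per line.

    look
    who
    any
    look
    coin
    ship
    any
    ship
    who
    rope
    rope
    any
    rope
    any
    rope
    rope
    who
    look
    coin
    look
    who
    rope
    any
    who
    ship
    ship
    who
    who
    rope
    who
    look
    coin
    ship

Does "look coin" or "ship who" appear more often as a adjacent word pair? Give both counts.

"look coin": 3 occurrences
"ship who": 2 occurrences

"look coin" (3 vs 2)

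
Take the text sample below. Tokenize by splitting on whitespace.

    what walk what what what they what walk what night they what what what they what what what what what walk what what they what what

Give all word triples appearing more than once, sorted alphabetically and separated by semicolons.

Trigram counts meeting the condition (more than once):
  they what what: 3
  walk what what: 2
  what they what: 3
  what walk what: 3
  what what they: 3
  what what what: 5

they what what; walk what what; what they what; what walk what; what what they; what what what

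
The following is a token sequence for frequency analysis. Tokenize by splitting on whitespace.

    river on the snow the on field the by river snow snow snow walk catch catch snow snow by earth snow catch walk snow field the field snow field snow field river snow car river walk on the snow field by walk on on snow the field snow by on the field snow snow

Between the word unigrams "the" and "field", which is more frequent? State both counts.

"field" (8 vs 7)

"the": 7 occurrences
"field": 8 occurrences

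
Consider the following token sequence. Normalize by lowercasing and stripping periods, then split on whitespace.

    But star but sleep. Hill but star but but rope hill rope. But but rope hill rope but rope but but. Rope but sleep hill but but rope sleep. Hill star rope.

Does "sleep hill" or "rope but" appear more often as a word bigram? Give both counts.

"sleep hill": 3 occurrences
"rope but": 4 occurrences

"rope but" (4 vs 3)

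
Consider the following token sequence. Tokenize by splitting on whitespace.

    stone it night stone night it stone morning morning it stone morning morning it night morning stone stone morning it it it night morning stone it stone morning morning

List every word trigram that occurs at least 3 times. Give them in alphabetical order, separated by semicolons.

it stone morning; stone morning morning

Trigram counts meeting the condition (at least 3 times):
  it stone morning: 3
  stone morning morning: 3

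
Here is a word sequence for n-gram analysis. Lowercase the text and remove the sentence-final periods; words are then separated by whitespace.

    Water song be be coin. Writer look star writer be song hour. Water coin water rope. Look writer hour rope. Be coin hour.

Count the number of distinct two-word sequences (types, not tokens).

23 tokens → 22 bigram windows in total.
Repeated bigrams (each contributes count−1 duplicates):
  be coin: 2
1 duplicate windows → 22 − 1 = 21 distinct.

21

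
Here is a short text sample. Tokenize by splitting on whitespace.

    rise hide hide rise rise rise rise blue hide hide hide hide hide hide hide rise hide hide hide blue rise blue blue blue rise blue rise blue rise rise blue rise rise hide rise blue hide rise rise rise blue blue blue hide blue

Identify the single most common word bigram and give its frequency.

"hide hide", 9 times

Bigram frequencies (highest first):
  hide hide: 9
  rise rise: 7
  rise blue: 7
  blue rise: 5
  hide rise: 4
  blue blue: 4
  … (3 more, each ≤ 3)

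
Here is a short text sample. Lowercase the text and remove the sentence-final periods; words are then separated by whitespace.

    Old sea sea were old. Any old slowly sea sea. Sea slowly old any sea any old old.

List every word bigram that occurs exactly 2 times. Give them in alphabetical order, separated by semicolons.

any old; old any

Bigram counts meeting the condition (exactly 2 times):
  any old: 2
  old any: 2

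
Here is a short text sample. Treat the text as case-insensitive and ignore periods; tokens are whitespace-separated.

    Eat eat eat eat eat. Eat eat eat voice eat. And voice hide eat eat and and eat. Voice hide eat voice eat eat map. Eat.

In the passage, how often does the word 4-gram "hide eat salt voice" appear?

0

Scanning the 23 overlapping 4-gram windows for "hide eat salt voice":
  (none found)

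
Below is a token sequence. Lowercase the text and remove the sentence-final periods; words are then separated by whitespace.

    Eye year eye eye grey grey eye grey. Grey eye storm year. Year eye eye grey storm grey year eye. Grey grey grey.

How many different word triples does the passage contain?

16

23 tokens → 21 trigram windows in total.
Repeated trigrams (each contributes count−1 duplicates):
  eye grey grey: 3
  eye eye grey: 2
  grey grey eye: 2
  year eye eye: 2
5 duplicate windows → 21 − 5 = 16 distinct.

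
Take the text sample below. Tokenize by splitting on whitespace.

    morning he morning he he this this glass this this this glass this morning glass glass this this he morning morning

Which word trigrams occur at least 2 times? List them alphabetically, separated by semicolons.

Trigram counts meeting the condition (at least 2 times):
  glass this this: 2
  this glass this: 2
  this this glass: 2

glass this this; this glass this; this this glass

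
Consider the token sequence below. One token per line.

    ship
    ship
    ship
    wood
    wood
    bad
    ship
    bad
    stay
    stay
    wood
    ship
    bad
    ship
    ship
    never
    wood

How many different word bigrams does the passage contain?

17 tokens → 16 bigram windows in total.
Repeated bigrams (each contributes count−1 duplicates):
  ship ship: 3
  bad ship: 2
  ship bad: 2
4 duplicate windows → 16 − 4 = 12 distinct.

12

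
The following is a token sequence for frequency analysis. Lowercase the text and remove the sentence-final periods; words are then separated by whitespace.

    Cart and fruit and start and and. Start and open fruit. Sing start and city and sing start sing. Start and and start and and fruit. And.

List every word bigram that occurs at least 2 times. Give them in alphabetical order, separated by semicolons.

Bigram counts meeting the condition (at least 2 times):
  and and: 3
  and fruit: 2
  and start: 3
  fruit and: 2
  sing start: 3
  start and: 5

and and; and fruit; and start; fruit and; sing start; start and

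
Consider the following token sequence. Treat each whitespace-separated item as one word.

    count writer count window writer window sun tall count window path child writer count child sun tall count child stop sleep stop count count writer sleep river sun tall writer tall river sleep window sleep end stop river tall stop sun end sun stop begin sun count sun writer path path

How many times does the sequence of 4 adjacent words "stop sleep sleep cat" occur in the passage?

0

Scanning the 48 overlapping 4-gram windows for "stop sleep sleep cat":
  (none found)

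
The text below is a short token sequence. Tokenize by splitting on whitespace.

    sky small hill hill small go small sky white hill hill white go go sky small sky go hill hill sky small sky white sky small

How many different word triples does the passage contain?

26 tokens → 24 trigram windows in total.
Repeated trigrams (each contributes count−1 duplicates):
  sky small sky: 2
  small sky white: 2
2 duplicate windows → 24 − 2 = 22 distinct.

22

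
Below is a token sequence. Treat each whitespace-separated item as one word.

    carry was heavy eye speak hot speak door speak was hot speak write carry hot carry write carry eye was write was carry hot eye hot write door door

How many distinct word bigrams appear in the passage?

29 tokens → 28 bigram windows in total.
Repeated bigrams (each contributes count−1 duplicates):
  carry hot: 2
  hot speak: 2
  write carry: 2
3 duplicate windows → 28 − 3 = 25 distinct.

25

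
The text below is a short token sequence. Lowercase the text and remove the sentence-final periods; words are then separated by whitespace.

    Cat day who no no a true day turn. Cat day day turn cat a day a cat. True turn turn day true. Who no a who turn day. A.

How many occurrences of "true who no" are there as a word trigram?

1

Scanning the 28 overlapping trigram windows for "true who no":
  position 23–25: true who no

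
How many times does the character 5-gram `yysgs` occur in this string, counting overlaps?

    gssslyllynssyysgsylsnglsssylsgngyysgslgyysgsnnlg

Sliding a length-5 window over the 48 characters (44 positions):
  position 13–17: yysgs
  position 33–37: yysgs
  position 40–44: yysgs

3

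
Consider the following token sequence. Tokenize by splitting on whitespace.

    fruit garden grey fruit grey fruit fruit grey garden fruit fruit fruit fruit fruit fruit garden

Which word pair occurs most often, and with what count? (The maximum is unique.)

"fruit fruit", 6 times

Bigram frequencies (highest first):
  fruit fruit: 6
  fruit garden: 2
  grey fruit: 2
  fruit grey: 2
  garden grey: 1
  grey garden: 1
  … (1 more, each ≤ 1)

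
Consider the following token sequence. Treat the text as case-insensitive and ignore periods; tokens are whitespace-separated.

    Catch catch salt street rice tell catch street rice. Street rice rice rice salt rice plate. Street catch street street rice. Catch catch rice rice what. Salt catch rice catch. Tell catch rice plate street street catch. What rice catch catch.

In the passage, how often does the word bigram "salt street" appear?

1

Scanning the 40 overlapping bigram windows for "salt street":
  position 3–4: salt street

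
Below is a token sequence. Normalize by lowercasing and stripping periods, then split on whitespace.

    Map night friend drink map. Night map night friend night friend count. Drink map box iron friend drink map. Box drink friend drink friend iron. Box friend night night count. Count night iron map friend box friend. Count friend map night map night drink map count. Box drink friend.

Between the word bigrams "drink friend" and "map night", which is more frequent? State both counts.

"map night" (5 vs 3)

"drink friend": 3 occurrences
"map night": 5 occurrences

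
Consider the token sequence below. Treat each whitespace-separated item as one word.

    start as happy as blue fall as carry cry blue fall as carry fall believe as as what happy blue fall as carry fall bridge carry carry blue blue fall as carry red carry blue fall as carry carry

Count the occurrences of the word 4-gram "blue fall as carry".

Scanning the 36 overlapping 4-gram windows for "blue fall as carry":
  position 5–8: blue fall as carry
  position 10–13: blue fall as carry
  position 20–23: blue fall as carry
  position 29–32: blue fall as carry
  position 35–38: blue fall as carry

5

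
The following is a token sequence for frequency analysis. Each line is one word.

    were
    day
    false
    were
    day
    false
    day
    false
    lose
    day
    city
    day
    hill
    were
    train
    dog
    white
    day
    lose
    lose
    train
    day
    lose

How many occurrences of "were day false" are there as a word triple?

Scanning the 21 overlapping trigram windows for "were day false":
  position 1–3: were day false
  position 4–6: were day false

2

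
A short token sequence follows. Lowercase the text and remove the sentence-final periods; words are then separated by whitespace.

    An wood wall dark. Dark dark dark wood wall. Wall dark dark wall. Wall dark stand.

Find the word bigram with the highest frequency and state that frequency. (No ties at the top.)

"dark dark", 4 times

Bigram frequencies (highest first):
  dark dark: 4
  wall dark: 3
  wood wall: 2
  wall wall: 2
  an wood: 1
  dark wood: 1
  … (2 more, each ≤ 1)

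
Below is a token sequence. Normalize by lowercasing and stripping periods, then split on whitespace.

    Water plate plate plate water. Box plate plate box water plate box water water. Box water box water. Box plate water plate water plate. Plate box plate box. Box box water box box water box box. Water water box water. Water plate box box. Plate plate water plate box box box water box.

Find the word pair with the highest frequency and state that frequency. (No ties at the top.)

Bigram frequencies (highest first):
  box water: 9
  water box: 8
  box box: 7
  water plate: 6
  plate box: 6
  plate plate: 5
  … (3 more, each ≤ 4)

"box water", 9 times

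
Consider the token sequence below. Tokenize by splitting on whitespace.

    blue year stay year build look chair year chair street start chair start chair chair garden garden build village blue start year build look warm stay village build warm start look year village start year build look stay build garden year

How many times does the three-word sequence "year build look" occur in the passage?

Scanning the 39 overlapping trigram windows for "year build look":
  position 4–6: year build look
  position 22–24: year build look
  position 35–37: year build look

3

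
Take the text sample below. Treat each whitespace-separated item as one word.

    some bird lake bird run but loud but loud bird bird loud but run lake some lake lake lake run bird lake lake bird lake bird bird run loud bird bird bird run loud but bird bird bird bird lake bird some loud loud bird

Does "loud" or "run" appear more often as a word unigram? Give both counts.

"loud" (7 vs 5)

"loud": 7 occurrences
"run": 5 occurrences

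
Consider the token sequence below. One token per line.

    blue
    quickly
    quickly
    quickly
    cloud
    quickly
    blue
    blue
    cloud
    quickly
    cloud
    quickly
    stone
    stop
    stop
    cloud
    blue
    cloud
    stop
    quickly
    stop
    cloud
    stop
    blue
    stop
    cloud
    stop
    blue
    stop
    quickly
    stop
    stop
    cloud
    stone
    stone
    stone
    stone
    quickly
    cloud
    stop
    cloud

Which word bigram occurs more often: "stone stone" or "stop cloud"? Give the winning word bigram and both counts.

"stone stone": 3 occurrences
"stop cloud": 5 occurrences

"stop cloud" (5 vs 3)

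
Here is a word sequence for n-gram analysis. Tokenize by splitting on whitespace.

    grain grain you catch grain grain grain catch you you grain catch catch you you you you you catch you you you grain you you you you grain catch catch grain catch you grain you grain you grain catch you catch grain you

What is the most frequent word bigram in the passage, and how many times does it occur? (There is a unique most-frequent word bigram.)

"you you", 10 times

Bigram frequencies (highest first):
  you you: 10
  you grain: 6
  grain you: 5
  grain catch: 5
  catch you: 5
  grain grain: 3
  … (3 more, each ≤ 3)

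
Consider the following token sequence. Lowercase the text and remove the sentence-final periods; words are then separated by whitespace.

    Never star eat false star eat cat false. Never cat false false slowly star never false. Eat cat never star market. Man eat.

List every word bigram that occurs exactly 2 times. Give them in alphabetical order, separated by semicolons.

cat false; eat cat; never star; star eat

Bigram counts meeting the condition (exactly 2 times):
  cat false: 2
  eat cat: 2
  never star: 2
  star eat: 2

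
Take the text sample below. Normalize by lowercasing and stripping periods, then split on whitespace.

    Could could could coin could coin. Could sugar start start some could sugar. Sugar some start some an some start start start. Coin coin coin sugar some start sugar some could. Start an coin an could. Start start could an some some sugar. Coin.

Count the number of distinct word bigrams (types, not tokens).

27

44 tokens → 43 bigram windows in total.
Repeated bigrams (each contributes count−1 duplicates):
  start start: 4
  some start: 3
  sugar some: 3
  an some: 2
  coin coin: 2
  coin could: 2
  could coin: 2
  could could: 2
  … (4 more repeated)
16 duplicate windows → 43 − 16 = 27 distinct.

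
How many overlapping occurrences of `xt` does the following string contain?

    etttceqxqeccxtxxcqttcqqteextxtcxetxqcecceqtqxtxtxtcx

6

Sliding a length-2 window over the 52 characters (51 positions):
  position 13–14: xt
  position 27–28: xt
  position 29–30: xt
  position 45–46: xt
  position 47–48: xt
  position 49–50: xt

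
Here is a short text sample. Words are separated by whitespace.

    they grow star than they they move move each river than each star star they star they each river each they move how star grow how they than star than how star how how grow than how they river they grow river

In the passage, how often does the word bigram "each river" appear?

2

Scanning the 41 overlapping bigram windows for "each river":
  position 9–10: each river
  position 18–19: each river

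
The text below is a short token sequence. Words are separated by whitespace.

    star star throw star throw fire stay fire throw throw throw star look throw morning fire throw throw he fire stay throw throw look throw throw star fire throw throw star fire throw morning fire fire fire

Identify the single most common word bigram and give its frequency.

Bigram frequencies (highest first):
  throw throw: 6
  throw star: 4
  fire throw: 4
  star throw: 2
  fire stay: 2
  look throw: 2
  … (12 more, each ≤ 2)

"throw throw", 6 times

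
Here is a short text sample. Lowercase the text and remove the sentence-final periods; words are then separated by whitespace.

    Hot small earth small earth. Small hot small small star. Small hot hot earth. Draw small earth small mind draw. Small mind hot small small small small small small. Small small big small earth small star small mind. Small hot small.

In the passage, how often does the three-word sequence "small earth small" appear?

Scanning the 39 overlapping trigram windows for "small earth small":
  position 2–4: small earth small
  position 4–6: small earth small
  position 16–18: small earth small
  position 33–35: small earth small

4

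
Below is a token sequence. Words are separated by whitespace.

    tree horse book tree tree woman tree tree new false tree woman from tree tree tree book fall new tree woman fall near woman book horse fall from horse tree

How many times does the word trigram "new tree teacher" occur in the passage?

Scanning the 28 overlapping trigram windows for "new tree teacher":
  (none found)

0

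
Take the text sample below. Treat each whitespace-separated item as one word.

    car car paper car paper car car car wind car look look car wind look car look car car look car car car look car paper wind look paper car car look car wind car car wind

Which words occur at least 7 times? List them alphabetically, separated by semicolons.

Unigram counts meeting the condition (at least 7 times):
  car: 20
  look: 8

car; look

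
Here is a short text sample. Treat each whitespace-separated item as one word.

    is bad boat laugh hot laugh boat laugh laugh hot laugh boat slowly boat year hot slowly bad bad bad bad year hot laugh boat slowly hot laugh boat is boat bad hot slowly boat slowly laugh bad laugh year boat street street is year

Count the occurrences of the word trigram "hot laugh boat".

Scanning the 43 overlapping trigram windows for "hot laugh boat":
  position 5–7: hot laugh boat
  position 10–12: hot laugh boat
  position 23–25: hot laugh boat
  position 27–29: hot laugh boat

4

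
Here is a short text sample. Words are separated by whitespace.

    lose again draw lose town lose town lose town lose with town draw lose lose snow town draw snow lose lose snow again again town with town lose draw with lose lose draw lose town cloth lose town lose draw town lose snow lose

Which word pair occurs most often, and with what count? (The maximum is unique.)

"town lose", 6 times

Bigram frequencies (highest first):
  town lose: 6
  lose town: 5
  draw lose: 3
  lose lose: 3
  lose snow: 3
  lose draw: 3
  … (17 more, each ≤ 2)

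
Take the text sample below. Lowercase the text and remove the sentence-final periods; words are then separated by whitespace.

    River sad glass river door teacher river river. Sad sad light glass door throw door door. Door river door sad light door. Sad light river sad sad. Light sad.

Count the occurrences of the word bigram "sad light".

Scanning the 28 overlapping bigram windows for "sad light":
  position 10–11: sad light
  position 20–21: sad light
  position 23–24: sad light
  position 27–28: sad light

4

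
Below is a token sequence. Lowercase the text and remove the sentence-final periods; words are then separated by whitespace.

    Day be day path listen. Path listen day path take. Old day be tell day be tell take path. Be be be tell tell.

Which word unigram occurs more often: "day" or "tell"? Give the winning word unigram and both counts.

"day" (5 vs 4)

"day": 5 occurrences
"tell": 4 occurrences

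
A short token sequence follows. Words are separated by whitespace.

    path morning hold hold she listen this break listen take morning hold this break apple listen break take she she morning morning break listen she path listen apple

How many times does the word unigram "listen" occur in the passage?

Scanning the 28 tokens for "listen":
  position 6: listen
  position 9: listen
  position 16: listen
  position 24: listen
  position 27: listen

5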